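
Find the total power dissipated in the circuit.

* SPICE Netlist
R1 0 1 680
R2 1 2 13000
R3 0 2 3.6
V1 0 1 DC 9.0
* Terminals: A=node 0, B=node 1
Nodal analysis, taking node 1 as the 0 V reference.
Source V1 fixes V_0 = 9 V.
KCL at each unknown node (sum of currents leaving = 0; resistances in Ω):
  Node 2: (V_2 - 0)/13000 + (V_2 - 9)/3.6 = 0
Collecting terms: 0.2779 × V_2 = 2.5  =>  V_2 = 8.998 V
Power in each resistor, P = (ΔV)²/R:
  P_R1 = (9 - 0)²/680 = 0.1191 W
  P_R2 = (0 - 8.998)²/13000 = 0.006227 W
  P_R3 = (9 - 8.998)²/3.6 = 0.000001724 W
P_total = P_R1 + P_R2 + P_R3 = 0.1253 W

Final answer: 0.1253 W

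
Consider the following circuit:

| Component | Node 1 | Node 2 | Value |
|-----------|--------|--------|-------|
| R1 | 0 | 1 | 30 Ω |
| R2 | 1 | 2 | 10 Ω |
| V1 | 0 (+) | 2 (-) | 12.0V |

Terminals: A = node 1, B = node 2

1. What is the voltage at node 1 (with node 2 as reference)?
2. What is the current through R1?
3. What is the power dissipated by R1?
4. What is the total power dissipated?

Nodal analysis, taking node 2 as the 0 V reference.
Source V1 fixes V_0 = 12 V.
KCL at each unknown node (sum of currents leaving = 0; resistances in Ω):
  Node 1: (V_1 - 12)/30 + (V_1 - 0)/10 = 0
Collecting terms: 0.1333 × V_1 = 0.4  =>  V_1 = 3 V
Part 1:
  Read off the nodal solution: V_1 = 3 V
Part 2:
  I_R1 = (V_0 - V_1)/R1 = (12 - 3)/30 = 0.3 A
  Magnitude: I_R1 = 0.3 A
Part 3:
  I_R1 = (V_0 - V_1)/R1 = (12 - 3)/30 = 0.3 A
  P_R1 = I_R1² × R1 = (0.3)² × 30 = 2.7 W
Part 4:
  Power in each resistor, P = (ΔV)²/R:
    P_R1 = (12 - 3)²/30 = 2.7 W
    P_R2 = (3 - 0)²/10 = 0.9 W
  P_total = P_R1 + P_R2 = 3.6 W

Final answers:
1. V_1 = 3 V
2. I_R1 = 0.3 A
3. P_R1 = 2.7 W
4. P_total = 3.6 W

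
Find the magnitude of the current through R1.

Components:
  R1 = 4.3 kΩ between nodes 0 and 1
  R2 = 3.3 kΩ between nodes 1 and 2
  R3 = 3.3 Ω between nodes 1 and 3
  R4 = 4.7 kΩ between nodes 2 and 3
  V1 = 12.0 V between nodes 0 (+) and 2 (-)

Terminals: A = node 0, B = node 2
Nodal analysis, taking node 2 as the 0 V reference.
Source V1 fixes V_0 = 12 V.
KCL at each unknown node (sum of currents leaving = 0; resistances in Ω):
  Node 1: (V_1 - 12)/4300 + (V_1 - 0)/3300 + (V_1 - V_3)/3.3 = 0
  Node 3: (V_3 - V_1)/3.3 + (V_3 - 0)/4700 = 0
Collecting terms (coefficients in siemens):
  0.3036·V_1 - 0.303·V_3 = 0.002791
  0.3032·V_3 - 0.303·V_1 = 0
Determinant D = (0.3036)(0.3032) - (-0.303)(-0.303) = 0.0002269
V_1 = [(0.002791)(0.3032) - (-0.303)(0)]/D = 3.73 V
V_3 = [(0.3036)(0) - (0.002791)(-0.303)]/D = 3.727 V
I_R1 = (V_0 - V_1)/R1 = (12 - 3.73)/4300 = 0.001923 A
|I_R1| = 0.001923 A

Final answer: |I_R1| = 0.001923 A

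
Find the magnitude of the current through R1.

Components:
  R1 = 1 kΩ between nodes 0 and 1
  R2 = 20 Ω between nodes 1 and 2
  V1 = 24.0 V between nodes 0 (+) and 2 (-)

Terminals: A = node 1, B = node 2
Nodal analysis, taking node 2 as the 0 V reference.
Source V1 fixes V_0 = 24 V.
KCL at each unknown node (sum of currents leaving = 0; resistances in Ω):
  Node 1: (V_1 - 24)/1000 + (V_1 - 0)/20 = 0
Collecting terms: 0.051 × V_1 = 0.024  =>  V_1 = 0.4706 V
I_R1 = (V_0 - V_1)/R1 = (24 - 0.4706)/1000 = 0.02353 A
|I_R1| = 0.02353 A

Final answer: |I_R1| = 0.02353 A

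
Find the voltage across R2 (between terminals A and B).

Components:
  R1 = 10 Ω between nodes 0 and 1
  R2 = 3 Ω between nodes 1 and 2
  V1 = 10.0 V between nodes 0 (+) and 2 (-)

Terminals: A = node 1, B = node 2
R1 and R2 are in series across V1 (node 0 → node 1 → node 2), and the output A–B is taken across R2, so this is a voltage divider.
Series current: I = V1/(R1 + R2) = 10/(10 + 3) = 10/13 = 0.7692 A
V_R2 = I × R2 = V1 × R2/(R1 + R2) = 10 × 3/13 = 2.308 V

Final answer: 2.308 V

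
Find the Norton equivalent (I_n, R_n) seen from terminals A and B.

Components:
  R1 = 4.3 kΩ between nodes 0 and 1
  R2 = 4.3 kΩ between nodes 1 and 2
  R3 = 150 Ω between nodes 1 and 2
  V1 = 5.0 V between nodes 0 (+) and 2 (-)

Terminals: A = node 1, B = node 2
Find the Thévenin equivalent first; then I_n = V_th/R_th and R_n = R_th.
Step 1 — V_th is the open-circuit voltage V_A - V_B (nothing connected across the terminals).
Nodal analysis, taking node 2 as the 0 V reference.
Source V1 fixes V_0 = 5 V.
KCL at each unknown node (sum of currents leaving = 0; resistances in Ω):
  Node 1: (V_1 - 5)/4300 + (V_1 - 0)/4300 + (V_1 - 0)/150 = 0
Collecting terms: 0.007132 × V_1 = 0.001163  =>  V_1 = 0.163 V
V_th = V_1 - V_2 = 0.163 - 0 = 0.163 V
Step 2 — R_th: zero the source — replace V1 by a short circuit (node 2 merges into node 0) — and find the resistance seen between A (node 1) and B (node 0).
Reduce the network between node 1 (A) and node 0 (B) by series/parallel combination:
  Rp1 = R1 ‖ R2 ‖ R3 (parallel, all between nodes 0 and 1) = 1/(1/4300 + 1/4300 + 1/150) = 140.2 Ω
R_th = 140.2 Ω
I_n = V_th/R_th = 0.163/140.2 = 0.001163 A, and R_n = R_th = 140.2 Ω

Final answer: I_n = 0.001163 A, R_n = 140.2 Ω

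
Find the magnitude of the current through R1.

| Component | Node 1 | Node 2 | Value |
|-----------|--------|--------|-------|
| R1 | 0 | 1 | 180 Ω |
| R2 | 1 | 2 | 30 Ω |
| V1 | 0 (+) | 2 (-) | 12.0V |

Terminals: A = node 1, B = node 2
Nodal analysis, taking node 2 as the 0 V reference.
Source V1 fixes V_0 = 12 V.
KCL at each unknown node (sum of currents leaving = 0; resistances in Ω):
  Node 1: (V_1 - 12)/180 + (V_1 - 0)/30 = 0
Collecting terms: 0.03889 × V_1 = 0.06667  =>  V_1 = 1.714 V
I_R1 = (V_0 - V_1)/R1 = (12 - 1.714)/180 = 0.05714 A
|I_R1| = 0.05714 A

Final answer: |I_R1| = 0.05714 A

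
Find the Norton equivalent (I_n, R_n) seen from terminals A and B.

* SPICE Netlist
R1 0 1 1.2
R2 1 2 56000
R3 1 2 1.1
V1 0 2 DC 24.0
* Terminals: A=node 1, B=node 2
Find the Thévenin equivalent first; then I_n = V_th/R_th and R_n = R_th.
Step 1 — V_th is the open-circuit voltage V_A - V_B (nothing connected across the terminals).
Nodal analysis, taking node 2 as the 0 V reference.
Source V1 fixes V_0 = 24 V.
KCL at each unknown node (sum of currents leaving = 0; resistances in Ω):
  Node 1: (V_1 - 24)/1.2 + (V_1 - 0)/56000 + (V_1 - 0)/1.1 = 0
Collecting terms: 1.742 × V_1 = 20  =>  V_1 = 11.48 V
V_th = V_1 - V_2 = 11.48 - 0 = 11.48 V
Step 2 — R_th: zero the source — replace V1 by a short circuit (node 2 merges into node 0) — and find the resistance seen between A (node 1) and B (node 0).
Reduce the network between node 1 (A) and node 0 (B) by series/parallel combination:
  Rp1 = R1 ‖ R2 ‖ R3 (parallel, all between nodes 0 and 1) = 1/(1/1.2 + 1/56000 + 1/1.1) = 0.5739 Ω
R_th = 0.5739 Ω
I_n = V_th/R_th = 11.48/0.5739 = 20 A, and R_n = R_th = 0.5739 Ω

Final answer: I_n = 20 A, R_n = 0.5739 Ω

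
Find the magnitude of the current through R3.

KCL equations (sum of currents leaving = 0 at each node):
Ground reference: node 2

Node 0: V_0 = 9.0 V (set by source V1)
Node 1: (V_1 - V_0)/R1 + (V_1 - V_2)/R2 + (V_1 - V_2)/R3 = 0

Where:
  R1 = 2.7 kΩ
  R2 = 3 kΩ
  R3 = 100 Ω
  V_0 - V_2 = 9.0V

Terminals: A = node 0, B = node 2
Nodal analysis, taking node 2 as the 0 V reference.
Source V1 fixes V_0 = 9 V.
KCL at each unknown node (sum of currents leaving = 0; resistances in Ω):
  Node 1: (V_1 - 9)/2700 + (V_1 - 0)/3000 + (V_1 - 0)/100 = 0
Collecting terms: 0.0107 × V_1 = 0.003333  =>  V_1 = 0.3114 V
I_R3 = (V_1 - V_2)/R3 = (0.3114 - 0)/100 = 0.003114 A
|I_R3| = 0.003114 A

Final answer: |I_R3| = 0.003114 A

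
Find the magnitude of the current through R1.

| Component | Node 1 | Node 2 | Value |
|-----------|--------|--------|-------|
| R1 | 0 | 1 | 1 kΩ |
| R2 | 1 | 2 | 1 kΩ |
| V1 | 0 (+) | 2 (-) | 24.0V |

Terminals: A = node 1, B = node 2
Nodal analysis, taking node 2 as the 0 V reference.
Source V1 fixes V_0 = 24 V.
KCL at each unknown node (sum of currents leaving = 0; resistances in Ω):
  Node 1: (V_1 - 24)/1000 + (V_1 - 0)/1000 = 0
Collecting terms: 0.002 × V_1 = 0.024  =>  V_1 = 12 V
I_R1 = (V_0 - V_1)/R1 = (24 - 12)/1000 = 0.012 A
|I_R1| = 0.012 A

Final answer: |I_R1| = 0.012 A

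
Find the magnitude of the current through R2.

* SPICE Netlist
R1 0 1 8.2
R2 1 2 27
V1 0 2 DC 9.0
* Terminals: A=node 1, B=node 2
Nodal analysis, taking node 2 as the 0 V reference.
Source V1 fixes V_0 = 9 V.
KCL at each unknown node (sum of currents leaving = 0; resistances in Ω):
  Node 1: (V_1 - 9)/8.2 + (V_1 - 0)/27 = 0
Collecting terms: 0.159 × V_1 = 1.098  =>  V_1 = 6.903 V
I_R2 = (V_1 - V_2)/R2 = (6.903 - 0)/27 = 0.2557 A
|I_R2| = 0.2557 A

Final answer: |I_R2| = 0.2557 A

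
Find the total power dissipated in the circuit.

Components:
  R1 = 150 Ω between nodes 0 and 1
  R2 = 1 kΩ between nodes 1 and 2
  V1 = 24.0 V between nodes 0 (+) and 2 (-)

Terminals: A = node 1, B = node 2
Nodal analysis, taking node 2 as the 0 V reference.
Source V1 fixes V_0 = 24 V.
KCL at each unknown node (sum of currents leaving = 0; resistances in Ω):
  Node 1: (V_1 - 24)/150 + (V_1 - 0)/1000 = 0
Collecting terms: 0.007667 × V_1 = 0.16  =>  V_1 = 20.87 V
Power in each resistor, P = (ΔV)²/R:
  P_R1 = (24 - 20.87)²/150 = 0.06533 W
  P_R2 = (20.87 - 0)²/1000 = 0.4355 W
P_total = P_R1 + P_R2 = 0.5009 W

Final answer: 0.5009 W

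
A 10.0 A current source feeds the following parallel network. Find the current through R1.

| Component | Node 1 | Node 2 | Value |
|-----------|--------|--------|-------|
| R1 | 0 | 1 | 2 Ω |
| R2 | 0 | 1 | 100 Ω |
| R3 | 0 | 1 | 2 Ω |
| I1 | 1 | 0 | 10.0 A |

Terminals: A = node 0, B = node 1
All resistors sit directly between nodes 0 and 1, so they are in parallel and share one voltage V; the full source current 10 A splits among them.
1/R_par = 1/2 + 1/100 + 1/2 = 1.01 S  =>  R_par = 0.9901 Ω
V = I × R_par = 10 × 0.9901 = 9.901 V
I_R1 = V/R1 = 9.901/2 = 4.95 A

Final answer: 4.95 A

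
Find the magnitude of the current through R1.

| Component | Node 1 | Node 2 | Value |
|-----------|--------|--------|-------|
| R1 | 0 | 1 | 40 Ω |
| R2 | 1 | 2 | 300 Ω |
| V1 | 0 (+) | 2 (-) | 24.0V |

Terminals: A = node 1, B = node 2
Nodal analysis, taking node 2 as the 0 V reference.
Source V1 fixes V_0 = 24 V.
KCL at each unknown node (sum of currents leaving = 0; resistances in Ω):
  Node 1: (V_1 - 24)/40 + (V_1 - 0)/300 = 0
Collecting terms: 0.02833 × V_1 = 0.6  =>  V_1 = 21.18 V
I_R1 = (V_0 - V_1)/R1 = (24 - 21.18)/40 = 0.07059 A
|I_R1| = 0.07059 A

Final answer: |I_R1| = 0.07059 A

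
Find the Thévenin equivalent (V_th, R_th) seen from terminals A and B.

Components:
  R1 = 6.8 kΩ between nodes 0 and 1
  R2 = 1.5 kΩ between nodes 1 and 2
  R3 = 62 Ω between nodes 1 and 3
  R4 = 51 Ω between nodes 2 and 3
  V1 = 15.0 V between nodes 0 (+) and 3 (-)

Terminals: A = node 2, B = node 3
Step 1 — V_th is the open-circuit voltage V_A - V_B (nothing connected across the terminals).
Nodal analysis, taking node 3 as the 0 V reference.
Source V1 fixes V_0 = 15 V.
KCL at each unknown node (sum of currents leaving = 0; resistances in Ω):
  Node 1: (V_1 - 15)/6800 + (V_1 - V_2)/1500 + (V_1 - 0)/62 = 0
  Node 2: (V_2 - V_1)/1500 + (V_2 - 0)/51 = 0
Collecting terms (coefficients in siemens):
  0.01694·V_1 - 0.0006667·V_2 = 0.002206
  0.02027·V_2 - 0.0006667·V_1 = 0
Determinant D = (0.01694)(0.02027) - (-0.0006667)(-0.0006667) = 0.0003431
V_1 = [(0.002206)(0.02027) - (-0.0006667)(0)]/D = 0.1304 V
V_2 = [(0.01694)(0) - (0.002206)(-0.0006667)]/D = 0.004287 V
V_th = V_2 - V_3 = 0.004287 - 0 = 0.004287 V
Step 2 — R_th: zero the source — replace V1 by a short circuit (node 3 merges into node 0) — and find the resistance seen between A (node 2) and B (node 0).
Reduce the network between node 2 (A) and node 0 (B) by series/parallel combination:
  Rp1 = R1 ‖ R3 (parallel, both between nodes 0 and 1) = 1/(1/6800 + 1/62) = 61.44 Ω
  Rs1 = R2 + Rp1 (series, joined only at node 1) = 1500 + 61.44 = 1561 Ω
  Rp2 = R4 ‖ Rs1 (parallel, both between nodes 0 and 2) = 1/(1/51 + 1/1561) = 49.39 Ω
R_th = 49.39 Ω

Final answer: V_th = 0.004287 V, R_th = 49.39 Ω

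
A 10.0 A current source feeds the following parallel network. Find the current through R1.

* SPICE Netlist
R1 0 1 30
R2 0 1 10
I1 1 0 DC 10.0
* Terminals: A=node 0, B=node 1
All resistors sit directly between nodes 0 and 1, so they are in parallel and share one voltage V; the full source current 10 A splits among them.
1/R_par = 1/30 + 1/10 = 0.1333 S  =>  R_par = 7.5 Ω
V = I × R_par = 10 × 7.5 = 75 V
I_R1 = V/R1 = 75/30 = 2.5 A

Final answer: 2.5 A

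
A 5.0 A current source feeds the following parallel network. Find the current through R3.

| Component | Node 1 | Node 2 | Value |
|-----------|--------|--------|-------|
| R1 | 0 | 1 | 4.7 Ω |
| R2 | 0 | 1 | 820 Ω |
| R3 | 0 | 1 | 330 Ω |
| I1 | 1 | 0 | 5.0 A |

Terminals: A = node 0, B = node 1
All resistors sit directly between nodes 0 and 1, so they are in parallel and share one voltage V; the full source current 5 A splits among them.
1/R_par = 1/4.7 + 1/820 + 1/330 = 0.217 S  =>  R_par = 4.608 Ω
V = I × R_par = 5 × 4.608 = 23.04 V
I_R3 = V/R3 = 23.04/330 = 0.06982 A

Final answer: 0.06982 A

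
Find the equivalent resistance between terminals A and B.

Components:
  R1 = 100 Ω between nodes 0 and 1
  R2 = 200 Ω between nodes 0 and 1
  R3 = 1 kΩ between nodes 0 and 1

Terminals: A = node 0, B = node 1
Reduce the network between node 0 (A) and node 1 (B) by series/parallel combination:
  Rp1 = R1 ‖ R2 ‖ R3 (parallel, all between nodes 0 and 1) = 1/(1/100 + 1/200 + 1/1000) = 62.5 Ω
R_eq = 62.5 Ω

Final answer: 62.5 Ω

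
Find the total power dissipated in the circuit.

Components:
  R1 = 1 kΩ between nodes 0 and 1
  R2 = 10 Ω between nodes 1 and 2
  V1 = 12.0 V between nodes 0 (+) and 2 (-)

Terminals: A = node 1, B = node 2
Nodal analysis, taking node 2 as the 0 V reference.
Source V1 fixes V_0 = 12 V.
KCL at each unknown node (sum of currents leaving = 0; resistances in Ω):
  Node 1: (V_1 - 12)/1000 + (V_1 - 0)/10 = 0
Collecting terms: 0.101 × V_1 = 0.012  =>  V_1 = 0.1188 V
Power in each resistor, P = (ΔV)²/R:
  P_R1 = (12 - 0.1188)²/1000 = 0.1412 W
  P_R2 = (0.1188 - 0)²/10 = 0.001412 W
P_total = P_R1 + P_R2 = 0.1426 W

Final answer: 0.1426 W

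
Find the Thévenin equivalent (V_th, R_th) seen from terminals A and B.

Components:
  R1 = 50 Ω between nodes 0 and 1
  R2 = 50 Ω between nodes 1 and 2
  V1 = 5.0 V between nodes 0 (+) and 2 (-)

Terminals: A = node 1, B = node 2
Step 1 — V_th is the open-circuit voltage V_A - V_B (nothing connected across the terminals).
Nodal analysis, taking node 2 as the 0 V reference.
Source V1 fixes V_0 = 5 V.
KCL at each unknown node (sum of currents leaving = 0; resistances in Ω):
  Node 1: (V_1 - 5)/50 + (V_1 - 0)/50 = 0
Collecting terms: 0.04 × V_1 = 0.1  =>  V_1 = 2.5 V
V_th = V_1 - V_2 = 2.5 - 0 = 2.5 V
Step 2 — R_th: zero the source — replace V1 by a short circuit (node 2 merges into node 0) — and find the resistance seen between A (node 1) and B (node 0).
Reduce the network between node 1 (A) and node 0 (B) by series/parallel combination:
  Rp1 = R1 ‖ R2 (parallel, both between nodes 0 and 1) = 1/(1/50 + 1/50) = 25 Ω
R_th = 25 Ω

Final answer: V_th = 2.5 V, R_th = 25 Ω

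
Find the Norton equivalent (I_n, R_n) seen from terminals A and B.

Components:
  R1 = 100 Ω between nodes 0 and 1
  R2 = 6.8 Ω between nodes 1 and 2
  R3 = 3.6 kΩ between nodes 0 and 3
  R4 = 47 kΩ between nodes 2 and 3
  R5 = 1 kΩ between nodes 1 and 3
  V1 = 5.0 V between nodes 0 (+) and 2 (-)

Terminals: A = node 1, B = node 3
Find the Thévenin equivalent first; then I_n = V_th/R_th and R_n = R_th.
Step 1 — V_th is the open-circuit voltage V_A - V_B (nothing connected across the terminals).
Nodal analysis, taking node 2 as the 0 V reference.
Source V1 fixes V_0 = 5 V.
KCL at each unknown node (sum of currents leaving = 0; resistances in Ω):
  Node 1: (V_1 - 5)/100 + (V_1 - 0)/6.8 + (V_1 - V_3)/1000 = 0
  Node 3: (V_3 - 5)/3600 + (V_3 - 0)/47000 + (V_3 - V_1)/1000 = 0
Collecting terms (coefficients in siemens):
  0.1581·V_1 - 0.001·V_3 = 0.05
  0.001299·V_3 - 0.001·V_1 = 0.001389
Determinant D = (0.1581)(0.001299) - (-0.001)(-0.001) = 0.0002043
V_1 = [(0.05)(0.001299) - (-0.001)(0.001389)]/D = 0.3247 V
V_3 = [(0.1581)(0.001389) - (0.05)(-0.001)]/D = 1.319 V
V_th = V_1 - V_3 = 0.3247 - 1.319 = -0.9944 V
Step 2 — R_th: zero the source — replace V1 by a short circuit (node 2 merges into node 0) — and find the resistance seen between A (node 1) and B (node 3).
Reduce the network between node 1 (A) and node 3 (B) by series/parallel combination:
  Rp1 = R1 ‖ R2 (parallel, both between nodes 0 and 1) = 1/(1/100 + 1/6.8) = 6.367 Ω
  Rp2 = R3 ‖ R4 (parallel, both between nodes 0 and 3) = 1/(1/3600 + 1/47000) = 3344 Ω
  Rs1 = Rp1 + Rp2 (series, joined only at node 0) = 6.367 + 3344 = 3350 Ω
  Rp3 = R5 ‖ Rs1 (parallel, both between nodes 1 and 3) = 1/(1/1000 + 1/3350) = 770.1 Ω
R_th = 770.1 Ω
I_n = V_th/R_th = -0.9944/770.1 = -0.001291 A, and R_n = R_th = 770.1 Ω

Final answer: I_n = -0.001291 A, R_n = 770.1 Ω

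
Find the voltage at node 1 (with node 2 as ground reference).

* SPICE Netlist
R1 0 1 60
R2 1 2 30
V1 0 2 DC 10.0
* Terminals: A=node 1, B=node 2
Nodal analysis, taking node 2 as the 0 V reference.
Source V1 fixes V_0 = 10 V.
KCL at each unknown node (sum of currents leaving = 0; resistances in Ω):
  Node 1: (V_1 - 10)/60 + (V_1 - 0)/30 = 0
Collecting terms: 0.05 × V_1 = 0.1667  =>  V_1 = 3.333 V
The requested potential is V_1 = 3.333 V.

Final answer: V_1 = 3.333 V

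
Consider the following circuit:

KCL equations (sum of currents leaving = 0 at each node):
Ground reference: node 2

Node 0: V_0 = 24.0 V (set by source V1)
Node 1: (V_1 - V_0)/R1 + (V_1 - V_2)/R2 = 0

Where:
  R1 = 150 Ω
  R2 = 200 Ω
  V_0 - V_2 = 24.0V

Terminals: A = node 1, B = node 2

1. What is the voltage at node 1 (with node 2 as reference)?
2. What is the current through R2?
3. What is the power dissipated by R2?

Nodal analysis, taking node 2 as the 0 V reference.
Source V1 fixes V_0 = 24 V.
KCL at each unknown node (sum of currents leaving = 0; resistances in Ω):
  Node 1: (V_1 - 24)/150 + (V_1 - 0)/200 = 0
Collecting terms: 0.01167 × V_1 = 0.16  =>  V_1 = 13.71 V
Part 1:
  Read off the nodal solution: V_1 = 13.71 V
Part 2:
  I_R2 = (V_1 - V_2)/R2 = (13.71 - 0)/200 = 0.06857 A
  Magnitude: I_R2 = 0.06857 A
Part 3:
  I_R2 = (V_1 - V_2)/R2 = (13.71 - 0)/200 = 0.06857 A
  P_R2 = I_R2² × R2 = (0.06857)² × 200 = 0.9404 W

Final answers:
1. V_1 = 13.71 V
2. I_R2 = 0.06857 A
3. P_R2 = 0.9404 W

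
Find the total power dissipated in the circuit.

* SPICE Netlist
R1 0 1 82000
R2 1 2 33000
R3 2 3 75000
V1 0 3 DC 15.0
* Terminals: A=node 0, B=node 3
Nodal analysis, taking node 3 as the 0 V reference.
Source V1 fixes V_0 = 15 V.
KCL at each unknown node (sum of currents leaving = 0; resistances in Ω):
  Node 1: (V_1 - 15)/82000 + (V_1 - V_2)/33000 = 0
  Node 2: (V_2 - V_1)/33000 + (V_2 - 0)/75000 = 0
Collecting terms (coefficients in siemens):
  0.0000425·V_1 - 0.0000303·V_2 = 0.0001829
  0.00004364·V_2 - 0.0000303·V_1 = 0
Determinant D = (0.0000425)(0.00004364) - (-0.0000303)(-0.0000303) = 0.0000000009362
V_1 = [(0.0001829)(0.00004364) - (-0.0000303)(0)]/D = 8.526 V
V_2 = [(0.0000425)(0) - (0.0001829)(-0.0000303)]/D = 5.921 V
Power in each resistor, P = (ΔV)²/R:
  P_R1 = (15 - 8.526)²/82000 = 0.0005111 W
  P_R2 = (8.526 - 5.921)²/33000 = 0.0002057 W
  P_R3 = (5.921 - 0)²/75000 = 0.0004675 W
P_total = P_R1 + P_R2 + P_R3 = 0.001184 W

Final answer: 0.001184 W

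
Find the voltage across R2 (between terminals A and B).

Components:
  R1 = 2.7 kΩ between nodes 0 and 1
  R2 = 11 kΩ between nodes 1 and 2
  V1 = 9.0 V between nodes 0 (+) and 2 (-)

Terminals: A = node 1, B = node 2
R1 and R2 are in series across V1 (node 0 → node 1 → node 2), and the output A–B is taken across R2, so this is a voltage divider.
Series current: I = V1/(R1 + R2) = 9/(2700 + 11000) = 9/13700 = 0.0006569 A
V_R2 = I × R2 = V1 × R2/(R1 + R2) = 9 × 11000/13700 = 7.226 V

Final answer: 7.226 V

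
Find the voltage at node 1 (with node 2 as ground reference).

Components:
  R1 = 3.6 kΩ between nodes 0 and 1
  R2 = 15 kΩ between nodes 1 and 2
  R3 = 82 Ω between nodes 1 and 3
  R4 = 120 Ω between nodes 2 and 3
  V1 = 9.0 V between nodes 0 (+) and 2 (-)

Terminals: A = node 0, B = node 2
Nodal analysis, taking node 2 as the 0 V reference.
Source V1 fixes V_0 = 9 V.
KCL at each unknown node (sum of currents leaving = 0; resistances in Ω):
  Node 1: (V_1 - 9)/3600 + (V_1 - 0)/15000 + (V_1 - V_3)/82 = 0
  Node 3: (V_3 - V_1)/82 + (V_3 - 0)/120 = 0
Collecting terms (coefficients in siemens):
  0.01254·V_1 - 0.0122·V_3 = 0.0025
  0.02053·V_3 - 0.0122·V_1 = 0
Determinant D = (0.01254)(0.02053) - (-0.0122)(-0.0122) = 0.0001087
V_1 = [(0.0025)(0.02053) - (-0.0122)(0)]/D = 0.4721 V
V_3 = [(0.01254)(0) - (0.0025)(-0.0122)]/D = 0.2805 V
The requested potential is V_1 = 0.4721 V.

Final answer: V_1 = 0.4721 V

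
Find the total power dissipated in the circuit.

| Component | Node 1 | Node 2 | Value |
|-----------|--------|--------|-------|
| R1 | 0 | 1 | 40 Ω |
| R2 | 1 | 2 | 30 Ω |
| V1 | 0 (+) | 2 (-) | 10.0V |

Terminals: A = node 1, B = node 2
Nodal analysis, taking node 2 as the 0 V reference.
Source V1 fixes V_0 = 10 V.
KCL at each unknown node (sum of currents leaving = 0; resistances in Ω):
  Node 1: (V_1 - 10)/40 + (V_1 - 0)/30 = 0
Collecting terms: 0.05833 × V_1 = 0.25  =>  V_1 = 4.286 V
Power in each resistor, P = (ΔV)²/R:
  P_R1 = (10 - 4.286)²/40 = 0.8163 W
  P_R2 = (4.286 - 0)²/30 = 0.6122 W
P_total = P_R1 + P_R2 = 1.429 W

Final answer: 1.429 W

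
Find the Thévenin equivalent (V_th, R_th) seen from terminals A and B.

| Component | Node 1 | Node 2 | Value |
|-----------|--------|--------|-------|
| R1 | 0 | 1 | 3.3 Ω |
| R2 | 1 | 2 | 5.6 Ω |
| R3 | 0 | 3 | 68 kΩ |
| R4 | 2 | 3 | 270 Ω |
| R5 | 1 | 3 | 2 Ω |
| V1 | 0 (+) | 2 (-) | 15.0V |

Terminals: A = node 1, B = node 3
Step 1 — V_th is the open-circuit voltage V_A - V_B (nothing connected across the terminals).
Nodal analysis, taking node 2 as the 0 V reference.
Source V1 fixes V_0 = 15 V.
KCL at each unknown node (sum of currents leaving = 0; resistances in Ω):
  Node 1: (V_1 - 15)/3.3 + (V_1 - 0)/5.6 + (V_1 - V_3)/2 = 0
  Node 3: (V_3 - 15)/68000 + (V_3 - 0)/270 + (V_3 - V_1)/2 = 0
Collecting terms (coefficients in siemens):
  0.9816·V_1 - 0.5·V_3 = 4.545
  0.5037·V_3 - 0.5·V_1 = 0.0002206
Determinant D = (0.9816)(0.5037) - (-0.5)(-0.5) = 0.2445
V_1 = [(4.545)(0.5037) - (-0.5)(0.0002206)]/D = 9.367 V
V_3 = [(0.9816)(0.0002206) - (4.545)(-0.5)]/D = 9.298 V
V_th = V_1 - V_3 = 9.367 - 9.298 = 0.06871 V
Step 2 — R_th: zero the source — replace V1 by a short circuit (node 2 merges into node 0) — and find the resistance seen between A (node 1) and B (node 3).
Reduce the network between node 1 (A) and node 3 (B) by series/parallel combination:
  Rp1 = R1 ‖ R2 (parallel, both between nodes 0 and 1) = 1/(1/3.3 + 1/5.6) = 2.076 Ω
  Rp2 = R3 ‖ R4 (parallel, both between nodes 0 and 3) = 1/(1/68000 + 1/270) = 268.9 Ω
  Rs1 = Rp1 + Rp2 (series, joined only at node 0) = 2.076 + 268.9 = 271 Ω
  Rp3 = R5 ‖ Rs1 (parallel, both between nodes 1 and 3) = 1/(1/2 + 1/271) = 1.985 Ω
R_th = 1.985 Ω

Final answer: V_th = 0.06871 V, R_th = 1.985 Ω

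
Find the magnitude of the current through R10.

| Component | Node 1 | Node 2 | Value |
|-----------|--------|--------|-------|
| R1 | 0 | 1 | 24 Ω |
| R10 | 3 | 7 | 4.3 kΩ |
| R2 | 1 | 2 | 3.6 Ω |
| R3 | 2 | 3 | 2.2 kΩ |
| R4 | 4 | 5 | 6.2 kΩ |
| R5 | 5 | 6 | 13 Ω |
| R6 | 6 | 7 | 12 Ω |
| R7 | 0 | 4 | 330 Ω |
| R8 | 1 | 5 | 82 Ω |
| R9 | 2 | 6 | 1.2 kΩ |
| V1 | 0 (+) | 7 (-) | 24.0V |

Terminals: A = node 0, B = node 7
Nodal analysis, taking node 7 as the 0 V reference.
Source V1 fixes V_0 = 24 V.
KCL at each unknown node (sum of currents leaving = 0; resistances in Ω):
  Node 1: (V_1 - 24)/24 + (V_1 - V_2)/3.6 + (V_1 - V_5)/82 = 0
  Node 2: (V_2 - V_1)/3.6 + (V_2 - V_3)/2200 + (V_2 - V_6)/1200 = 0
  Node 3: (V_3 - V_2)/2200 + (V_3 - 0)/4300 = 0
  Node 4: (V_4 - V_5)/6200 + (V_4 - 24)/330 = 0
  Node 5: (V_5 - V_4)/6200 + (V_5 - V_6)/13 + (V_5 - V_1)/82 = 0
  Node 6: (V_6 - V_5)/13 + (V_6 - 0)/12 + (V_6 - V_2)/1200 = 0
Collecting terms (coefficients in siemens):
  0.3316·V_1 - 0.2778·V_2 - 0.0122·V_5 = 1
  0.2791·V_2 - 0.2778·V_1 - 0.0004545·V_3 - 0.0008333·V_6 = 0
  0.0006871·V_3 - 0.0004545·V_2 = 0
  0.003192·V_4 - 0.0001613·V_5 = 0.07273
  0.08928·V_5 - 0.0122·V_1 - 0.0001613·V_4 - 0.07692·V_6 = 0
  0.1611·V_6 - 0.0008333·V_2 - 0.07692·V_5 = 0
Solving these 6 simultaneous equations (Gaussian elimination) gives:
  V_1 = 19.31 V, V_2 = 19.25 V, V_3 = 12.74 V, V_4 = 23.02 V
  V_5 = 4.699 V, V_6 = 2.343 V
I_R10 = (V_3 - V_7)/R10 = (12.74 - 0)/4300 = 0.002962 A
|I_R10| = 0.002962 A

Final answer: |I_R10| = 0.002962 A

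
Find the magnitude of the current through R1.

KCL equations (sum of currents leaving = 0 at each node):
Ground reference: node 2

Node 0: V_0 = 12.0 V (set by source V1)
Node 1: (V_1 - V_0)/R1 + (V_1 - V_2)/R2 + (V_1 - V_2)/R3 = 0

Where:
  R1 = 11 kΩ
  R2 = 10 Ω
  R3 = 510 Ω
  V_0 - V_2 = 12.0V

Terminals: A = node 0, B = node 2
Nodal analysis, taking node 2 as the 0 V reference.
Source V1 fixes V_0 = 12 V.
KCL at each unknown node (sum of currents leaving = 0; resistances in Ω):
  Node 1: (V_1 - 12)/11000 + (V_1 - 0)/10 + (V_1 - 0)/510 = 0
Collecting terms: 0.1021 × V_1 = 0.001091  =>  V_1 = 0.01069 V
I_R1 = (V_0 - V_1)/R1 = (12 - 0.01069)/11000 = 0.00109 A
|I_R1| = 0.00109 A

Final answer: |I_R1| = 0.00109 A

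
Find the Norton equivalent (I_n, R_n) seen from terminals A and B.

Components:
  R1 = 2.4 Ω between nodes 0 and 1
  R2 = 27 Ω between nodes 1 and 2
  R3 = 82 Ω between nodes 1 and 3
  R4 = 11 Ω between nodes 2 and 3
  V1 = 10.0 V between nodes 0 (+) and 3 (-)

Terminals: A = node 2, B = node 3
Find the Thévenin equivalent first; then I_n = V_th/R_th and R_n = R_th.
Step 1 — V_th is the open-circuit voltage V_A - V_B (nothing connected across the terminals).
Nodal analysis, taking node 3 as the 0 V reference.
Source V1 fixes V_0 = 10 V.
KCL at each unknown node (sum of currents leaving = 0; resistances in Ω):
  Node 1: (V_1 - 10)/2.4 + (V_1 - V_2)/27 + (V_1 - 0)/82 = 0
  Node 2: (V_2 - V_1)/27 + (V_2 - 0)/11 = 0
Collecting terms (coefficients in siemens):
  0.4659·V_1 - 0.03704·V_2 = 4.167
  0.1279·V_2 - 0.03704·V_1 = 0
Determinant D = (0.4659)(0.1279) - (-0.03704)(-0.03704) = 0.05824
V_1 = [(4.167)(0.1279) - (-0.03704)(0)]/D = 9.154 V
V_2 = [(0.4659)(0) - (4.167)(-0.03704)]/D = 2.65 V
V_th = V_2 - V_3 = 2.65 - 0 = 2.65 V
Step 2 — R_th: zero the source — replace V1 by a short circuit (node 3 merges into node 0) — and find the resistance seen between A (node 2) and B (node 0).
Reduce the network between node 2 (A) and node 0 (B) by series/parallel combination:
  Rp1 = R1 ‖ R3 (parallel, both between nodes 0 and 1) = 1/(1/2.4 + 1/82) = 2.332 Ω
  Rs1 = R2 + Rp1 (series, joined only at node 1) = 27 + 2.332 = 29.33 Ω
  Rp2 = R4 ‖ Rs1 (parallel, both between nodes 0 and 2) = 1/(1/11 + 1/29.33) = 8 Ω
R_th = 8 Ω
I_n = V_th/R_th = 2.65/8 = 0.3312 A, and R_n = R_th = 8 Ω

Final answer: I_n = 0.3312 A, R_n = 8 Ω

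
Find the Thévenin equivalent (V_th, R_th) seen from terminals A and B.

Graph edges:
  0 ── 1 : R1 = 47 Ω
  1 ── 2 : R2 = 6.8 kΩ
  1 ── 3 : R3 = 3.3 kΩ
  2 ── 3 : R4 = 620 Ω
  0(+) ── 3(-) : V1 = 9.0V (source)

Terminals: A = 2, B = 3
Step 1 — V_th is the open-circuit voltage V_A - V_B (nothing connected across the terminals).
Nodal analysis, taking node 3 as the 0 V reference.
Source V1 fixes V_0 = 9 V.
KCL at each unknown node (sum of currents leaving = 0; resistances in Ω):
  Node 1: (V_1 - 9)/47 + (V_1 - V_2)/6800 + (V_1 - 0)/3300 = 0
  Node 2: (V_2 - V_1)/6800 + (V_2 - 0)/620 = 0
Collecting terms (coefficients in siemens):
  0.02173·V_1 - 0.0001471·V_2 = 0.1915
  0.00176·V_2 - 0.0001471·V_1 = 0
Determinant D = (0.02173)(0.00176) - (-0.0001471)(-0.0001471) = 0.00003822
V_1 = [(0.1915)(0.00176) - (-0.0001471)(0)]/D = 8.819 V
V_2 = [(0.02173)(0) - (0.1915)(-0.0001471)]/D = 0.7369 V
V_th = V_2 - V_3 = 0.7369 - 0 = 0.7369 V
Step 2 — R_th: zero the source — replace V1 by a short circuit (node 3 merges into node 0) — and find the resistance seen between A (node 2) and B (node 0).
Reduce the network between node 2 (A) and node 0 (B) by series/parallel combination:
  Rp1 = R1 ‖ R3 (parallel, both between nodes 0 and 1) = 1/(1/47 + 1/3300) = 46.34 Ω
  Rs1 = R2 + Rp1 (series, joined only at node 1) = 6800 + 46.34 = 6846 Ω
  Rp2 = R4 ‖ Rs1 (parallel, both between nodes 0 and 2) = 1/(1/620 + 1/6846) = 568.5 Ω
R_th = 568.5 Ω

Final answer: V_th = 0.7369 V, R_th = 568.5 Ω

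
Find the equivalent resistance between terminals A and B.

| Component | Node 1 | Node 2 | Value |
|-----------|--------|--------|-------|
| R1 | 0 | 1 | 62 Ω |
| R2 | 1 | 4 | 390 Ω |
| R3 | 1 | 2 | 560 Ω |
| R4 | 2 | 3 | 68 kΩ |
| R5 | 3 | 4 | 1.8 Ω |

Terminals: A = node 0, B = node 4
Reduce the network between node 0 (A) and node 4 (B) by series/parallel combination:
  Rs1 = R3 + R4 (series, joined only at node 2) = 560 + 68000 = 68560 Ω
  Rs2 = R5 + Rs1 (series, joined only at node 3) = 1.8 + 68560 = 68560 Ω
  Rp1 = R2 ‖ Rs2 (parallel, both between nodes 1 and 4) = 1/(1/390 + 1/68560) = 387.8 Ω
  Rs3 = R1 + Rp1 (series, joined only at node 1) = 62 + 387.8 = 449.8 Ω
R_eq = 449.8 Ω

Final answer: 449.8 Ω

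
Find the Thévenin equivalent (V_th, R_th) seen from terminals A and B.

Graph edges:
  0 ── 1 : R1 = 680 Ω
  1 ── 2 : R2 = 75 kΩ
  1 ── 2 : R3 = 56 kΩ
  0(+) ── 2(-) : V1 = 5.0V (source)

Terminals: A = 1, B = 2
Step 1 — V_th is the open-circuit voltage V_A - V_B (nothing connected across the terminals).
Nodal analysis, taking node 2 as the 0 V reference.
Source V1 fixes V_0 = 5 V.
KCL at each unknown node (sum of currents leaving = 0; resistances in Ω):
  Node 1: (V_1 - 5)/680 + (V_1 - 0)/75000 + (V_1 - 0)/56000 = 0
Collecting terms: 0.001502 × V_1 = 0.007353  =>  V_1 = 4.896 V
V_th = V_1 - V_2 = 4.896 - 0 = 4.896 V
Step 2 — R_th: zero the source — replace V1 by a short circuit (node 2 merges into node 0) — and find the resistance seen between A (node 1) and B (node 0).
Reduce the network between node 1 (A) and node 0 (B) by series/parallel combination:
  Rp1 = R1 ‖ R2 ‖ R3 (parallel, all between nodes 0 and 1) = 1/(1/680 + 1/75000 + 1/56000) = 665.9 Ω
R_th = 665.9 Ω

Final answer: V_th = 4.896 V, R_th = 665.9 Ω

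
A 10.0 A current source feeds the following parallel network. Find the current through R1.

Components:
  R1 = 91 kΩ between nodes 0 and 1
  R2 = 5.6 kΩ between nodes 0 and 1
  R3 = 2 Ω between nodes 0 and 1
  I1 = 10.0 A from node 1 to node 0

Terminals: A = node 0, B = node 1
All resistors sit directly between nodes 0 and 1, so they are in parallel and share one voltage V; the full source current 10 A splits among them.
1/R_par = 1/91000 + 1/5600 + 1/2 = 0.5002 S  =>  R_par = 1.999 Ω
V = I × R_par = 10 × 1.999 = 19.99 V
I_R1 = V/R1 = 19.99/91000 = 0.0002197 A

Final answer: 0.0002197 A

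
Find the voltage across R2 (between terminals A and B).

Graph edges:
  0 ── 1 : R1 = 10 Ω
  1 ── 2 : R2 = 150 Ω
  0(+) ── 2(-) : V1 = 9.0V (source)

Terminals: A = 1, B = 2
R1 and R2 are in series across V1 (node 0 → node 1 → node 2), and the output A–B is taken across R2, so this is a voltage divider.
Series current: I = V1/(R1 + R2) = 9/(10 + 150) = 9/160 = 0.05625 A
V_R2 = I × R2 = V1 × R2/(R1 + R2) = 9 × 150/160 = 8.438 V

Final answer: 8.438 V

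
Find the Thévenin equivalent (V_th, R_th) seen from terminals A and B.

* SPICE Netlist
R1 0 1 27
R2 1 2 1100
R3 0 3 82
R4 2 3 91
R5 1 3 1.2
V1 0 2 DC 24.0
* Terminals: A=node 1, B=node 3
Step 1 — V_th is the open-circuit voltage V_A - V_B (nothing connected across the terminals).
Nodal analysis, taking node 2 as the 0 V reference.
Source V1 fixes V_0 = 24 V.
KCL at each unknown node (sum of currents leaving = 0; resistances in Ω):
  Node 1: (V_1 - 24)/27 + (V_1 - 0)/1100 + (V_1 - V_3)/1.2 = 0
  Node 3: (V_3 - 24)/82 + (V_3 - 0)/91 + (V_3 - V_1)/1.2 = 0
Collecting terms (coefficients in siemens):
  0.8713·V_1 - 0.8333·V_3 = 0.8889
  0.8565·V_3 - 0.8333·V_1 = 0.2927
Determinant D = (0.8713)(0.8565) - (-0.8333)(-0.8333) = 0.05182
V_1 = [(0.8889)(0.8565) - (-0.8333)(0.2927)]/D = 19.4 V
V_3 = [(0.8713)(0.2927) - (0.8889)(-0.8333)]/D = 19.21 V
V_th = V_1 - V_3 = 19.4 - 19.21 = 0.1834 V
Step 2 — R_th: zero the source — replace V1 by a short circuit (node 2 merges into node 0) — and find the resistance seen between A (node 1) and B (node 3).
Reduce the network between node 1 (A) and node 3 (B) by series/parallel combination:
  Rp1 = R1 ‖ R2 (parallel, both between nodes 0 and 1) = 1/(1/27 + 1/1100) = 26.35 Ω
  Rp2 = R3 ‖ R4 (parallel, both between nodes 0 and 3) = 1/(1/82 + 1/91) = 43.13 Ω
  Rs1 = Rp1 + Rp2 (series, joined only at node 0) = 26.35 + 43.13 = 69.49 Ω
  Rp3 = R5 ‖ Rs1 (parallel, both between nodes 1 and 3) = 1/(1/1.2 + 1/69.49) = 1.18 Ω
R_th = 1.18 Ω

Final answer: V_th = 0.1834 V, R_th = 1.18 Ω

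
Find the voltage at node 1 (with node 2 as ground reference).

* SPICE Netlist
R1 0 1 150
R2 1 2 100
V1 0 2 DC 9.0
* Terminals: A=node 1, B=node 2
Nodal analysis, taking node 2 as the 0 V reference.
Source V1 fixes V_0 = 9 V.
KCL at each unknown node (sum of currents leaving = 0; resistances in Ω):
  Node 1: (V_1 - 9)/150 + (V_1 - 0)/100 = 0
Collecting terms: 0.01667 × V_1 = 0.06  =>  V_1 = 3.6 V
The requested potential is V_1 = 3.6 V.

Final answer: V_1 = 3.6 V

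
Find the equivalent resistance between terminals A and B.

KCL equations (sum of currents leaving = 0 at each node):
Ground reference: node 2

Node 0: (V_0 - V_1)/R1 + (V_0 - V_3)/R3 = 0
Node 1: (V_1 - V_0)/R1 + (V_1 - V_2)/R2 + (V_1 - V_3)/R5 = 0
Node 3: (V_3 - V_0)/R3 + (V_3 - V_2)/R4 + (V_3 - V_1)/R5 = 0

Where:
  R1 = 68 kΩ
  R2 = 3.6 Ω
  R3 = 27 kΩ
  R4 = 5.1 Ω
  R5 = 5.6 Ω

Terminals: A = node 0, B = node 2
The network is not a plain series/parallel combination. Inject a 1 A test current into terminal A (node 0) and return it from terminal B (node 2); then R_eq = V_A / (1 A).
Nodal analysis, taking node 2 as the 0 V reference.
Current source I_test pushes 1 A into node 0 and draws it out of node 2.
KCL at each unknown node (sum of currents leaving = 0; resistances in Ω):
  Node 0: (V_0 - V_1)/68000 + (V_0 - V_3)/27000 - 1 = 0
  Node 1: (V_1 - V_0)/68000 + (V_1 - 0)/3.6 + (V_1 - V_3)/5.6 = 0
  Node 3: (V_3 - V_0)/27000 + (V_3 - V_1)/5.6 + (V_3 - 0)/5.1 = 0
Collecting terms (coefficients in siemens):
  0.00005174·V_0 - 0.00001471·V_1 - 0.00003704·V_3 = 1
  0.4564·V_1 - 0.00001471·V_0 - 0.1786·V_3 = 0
  0.3747·V_3 - 0.00003704·V_0 - 0.1786·V_1 = 0
Solving these 3 simultaneous equations (Gaussian elimination) gives:
  V_0 = 19330 V, V_1 = 1.685 V, V_3 = 2.713 V
R_eq = V_0 / 1 A = 19330 Ω = 19.33 kΩ

Final answer: 19.33 kΩ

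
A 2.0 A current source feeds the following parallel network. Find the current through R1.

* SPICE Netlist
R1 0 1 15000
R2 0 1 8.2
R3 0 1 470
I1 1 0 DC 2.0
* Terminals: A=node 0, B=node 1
All resistors sit directly between nodes 0 and 1, so they are in parallel and share one voltage V; the full source current 2 A splits among them.
1/R_par = 1/15000 + 1/8.2 + 1/470 = 0.1241 S  =>  R_par = 8.055 Ω
V = I × R_par = 2 × 8.055 = 16.11 V
I_R1 = V/R1 = 16.11/15000 = 0.001074 A

Final answer: 0.001074 A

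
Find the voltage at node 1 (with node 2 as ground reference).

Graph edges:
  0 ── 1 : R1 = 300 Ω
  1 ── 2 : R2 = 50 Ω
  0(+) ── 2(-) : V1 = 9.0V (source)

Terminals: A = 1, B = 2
Nodal analysis, taking node 2 as the 0 V reference.
Source V1 fixes V_0 = 9 V.
KCL at each unknown node (sum of currents leaving = 0; resistances in Ω):
  Node 1: (V_1 - 9)/300 + (V_1 - 0)/50 = 0
Collecting terms: 0.02333 × V_1 = 0.03  =>  V_1 = 1.286 V
The requested potential is V_1 = 1.286 V.

Final answer: V_1 = 1.286 V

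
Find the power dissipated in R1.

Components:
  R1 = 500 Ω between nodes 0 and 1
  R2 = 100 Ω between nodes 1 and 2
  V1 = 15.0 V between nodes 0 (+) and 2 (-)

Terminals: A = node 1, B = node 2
Nodal analysis, taking node 2 as the 0 V reference.
Source V1 fixes V_0 = 15 V.
KCL at each unknown node (sum of currents leaving = 0; resistances in Ω):
  Node 1: (V_1 - 15)/500 + (V_1 - 0)/100 = 0
Collecting terms: 0.012 × V_1 = 0.03  =>  V_1 = 2.5 V
I_R1 = (V_0 - V_1)/R1 = (15 - 2.5)/500 = 0.025 A
P_R1 = I_R1² × R1 = (0.025)² × 500 = 0.3125 W

Final answer: 0.3125 W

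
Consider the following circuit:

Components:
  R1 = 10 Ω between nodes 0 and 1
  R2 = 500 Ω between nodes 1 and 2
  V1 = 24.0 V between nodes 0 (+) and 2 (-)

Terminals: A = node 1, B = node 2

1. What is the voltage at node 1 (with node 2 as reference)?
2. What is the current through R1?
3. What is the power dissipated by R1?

Nodal analysis, taking node 2 as the 0 V reference.
Source V1 fixes V_0 = 24 V.
KCL at each unknown node (sum of currents leaving = 0; resistances in Ω):
  Node 1: (V_1 - 24)/10 + (V_1 - 0)/500 = 0
Collecting terms: 0.102 × V_1 = 2.4  =>  V_1 = 23.53 V
Part 1:
  Read off the nodal solution: V_1 = 23.53 V
Part 2:
  I_R1 = (V_0 - V_1)/R1 = (24 - 23.53)/10 = 0.04706 A
  Magnitude: I_R1 = 0.04706 A
Part 3:
  I_R1 = (V_0 - V_1)/R1 = (24 - 23.53)/10 = 0.04706 A
  P_R1 = I_R1² × R1 = (0.04706)² × 10 = 0.02215 W

Final answers:
1. V_1 = 23.53 V
2. I_R1 = 0.04706 A
3. P_R1 = 0.02215 W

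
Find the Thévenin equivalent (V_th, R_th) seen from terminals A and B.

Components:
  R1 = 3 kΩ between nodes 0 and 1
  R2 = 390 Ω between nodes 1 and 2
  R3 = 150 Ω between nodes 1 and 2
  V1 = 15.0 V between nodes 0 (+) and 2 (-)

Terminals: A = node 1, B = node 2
Step 1 — V_th is the open-circuit voltage V_A - V_B (nothing connected across the terminals).
Nodal analysis, taking node 2 as the 0 V reference.
Source V1 fixes V_0 = 15 V.
KCL at each unknown node (sum of currents leaving = 0; resistances in Ω):
  Node 1: (V_1 - 15)/3000 + (V_1 - 0)/390 + (V_1 - 0)/150 = 0
Collecting terms: 0.009564 × V_1 = 0.005  =>  V_1 = 0.5228 V
V_th = V_1 - V_2 = 0.5228 - 0 = 0.5228 V
Step 2 — R_th: zero the source — replace V1 by a short circuit (node 2 merges into node 0) — and find the resistance seen between A (node 1) and B (node 0).
Reduce the network between node 1 (A) and node 0 (B) by series/parallel combination:
  Rp1 = R1 ‖ R2 ‖ R3 (parallel, all between nodes 0 and 1) = 1/(1/3000 + 1/390 + 1/150) = 104.6 Ω
R_th = 104.6 Ω

Final answer: V_th = 0.5228 V, R_th = 104.6 Ω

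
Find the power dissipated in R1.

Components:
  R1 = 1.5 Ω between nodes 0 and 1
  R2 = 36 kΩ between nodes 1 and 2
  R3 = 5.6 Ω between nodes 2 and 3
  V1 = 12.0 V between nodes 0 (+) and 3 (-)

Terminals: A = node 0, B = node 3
Nodal analysis, taking node 3 as the 0 V reference.
Source V1 fixes V_0 = 12 V.
KCL at each unknown node (sum of currents leaving = 0; resistances in Ω):
  Node 1: (V_1 - 12)/1.5 + (V_1 - V_2)/36000 = 0
  Node 2: (V_2 - V_1)/36000 + (V_2 - 0)/5.6 = 0
Collecting terms (coefficients in siemens):
  0.6667·V_1 - 0.00002778·V_2 = 8
  0.1786·V_2 - 0.00002778·V_1 = 0
Determinant D = (0.6667)(0.1786) - (-0.00002778)(-0.00002778) = 0.1191
V_1 = [(8)(0.1786) - (-0.00002778)(0)]/D = 12 V
V_2 = [(0.6667)(0) - (8)(-0.00002778)]/D = 0.001866 V
I_R1 = (V_0 - V_1)/R1 = (12 - 12)/1.5 = 0.0003333 A
P_R1 = I_R1² × R1 = (0.0003333)² × 1.5 = 0.0000001666 W

Final answer: 1.666e-07 W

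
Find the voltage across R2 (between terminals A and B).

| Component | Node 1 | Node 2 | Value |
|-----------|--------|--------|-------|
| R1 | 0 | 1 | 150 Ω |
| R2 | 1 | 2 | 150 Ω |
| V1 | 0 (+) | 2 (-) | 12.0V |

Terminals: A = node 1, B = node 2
R1 and R2 are in series across V1 (node 0 → node 1 → node 2), and the output A–B is taken across R2, so this is a voltage divider.
Series current: I = V1/(R1 + R2) = 12/(150 + 150) = 12/300 = 0.04 A
V_R2 = I × R2 = V1 × R2/(R1 + R2) = 12 × 150/300 = 6 V

Final answer: 6 V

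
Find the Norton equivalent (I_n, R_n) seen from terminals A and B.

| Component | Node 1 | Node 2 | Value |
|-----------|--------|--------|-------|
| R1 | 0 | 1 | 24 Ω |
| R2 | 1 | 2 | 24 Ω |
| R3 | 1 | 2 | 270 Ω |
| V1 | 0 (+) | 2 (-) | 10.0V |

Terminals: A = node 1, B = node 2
Find the Thévenin equivalent first; then I_n = V_th/R_th and R_n = R_th.
Step 1 — V_th is the open-circuit voltage V_A - V_B (nothing connected across the terminals).
Nodal analysis, taking node 2 as the 0 V reference.
Source V1 fixes V_0 = 10 V.
KCL at each unknown node (sum of currents leaving = 0; resistances in Ω):
  Node 1: (V_1 - 10)/24 + (V_1 - 0)/24 + (V_1 - 0)/270 = 0
Collecting terms: 0.08704 × V_1 = 0.4167  =>  V_1 = 4.787 V
V_th = V_1 - V_2 = 4.787 - 0 = 4.787 V
Step 2 — R_th: zero the source — replace V1 by a short circuit (node 2 merges into node 0) — and find the resistance seen between A (node 1) and B (node 0).
Reduce the network between node 1 (A) and node 0 (B) by series/parallel combination:
  Rp1 = R1 ‖ R2 ‖ R3 (parallel, all between nodes 0 and 1) = 1/(1/24 + 1/24 + 1/270) = 11.49 Ω
R_th = 11.49 Ω
I_n = V_th/R_th = 4.787/11.49 = 0.4167 A, and R_n = R_th = 11.49 Ω

Final answer: I_n = 0.4167 A, R_n = 11.49 Ω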